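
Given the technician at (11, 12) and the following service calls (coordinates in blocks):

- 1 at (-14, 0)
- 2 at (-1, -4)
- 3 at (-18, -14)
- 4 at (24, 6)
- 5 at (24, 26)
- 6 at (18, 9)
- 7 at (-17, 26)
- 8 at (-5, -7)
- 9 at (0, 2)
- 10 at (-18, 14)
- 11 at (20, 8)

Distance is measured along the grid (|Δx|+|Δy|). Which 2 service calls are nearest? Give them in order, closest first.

6, 11

Distances from (11, 12):
1: 37 blocks
2: 28 blocks
3: 55 blocks
4: 19 blocks
5: 27 blocks
6: 10 blocks
7: 42 blocks
8: 35 blocks
9: 21 blocks
10: 31 blocks
11: 13 blocks
Sorted: 6 (10 blocks) < 11 (13 blocks) < 4 (19 blocks) < 9 (21 blocks) < …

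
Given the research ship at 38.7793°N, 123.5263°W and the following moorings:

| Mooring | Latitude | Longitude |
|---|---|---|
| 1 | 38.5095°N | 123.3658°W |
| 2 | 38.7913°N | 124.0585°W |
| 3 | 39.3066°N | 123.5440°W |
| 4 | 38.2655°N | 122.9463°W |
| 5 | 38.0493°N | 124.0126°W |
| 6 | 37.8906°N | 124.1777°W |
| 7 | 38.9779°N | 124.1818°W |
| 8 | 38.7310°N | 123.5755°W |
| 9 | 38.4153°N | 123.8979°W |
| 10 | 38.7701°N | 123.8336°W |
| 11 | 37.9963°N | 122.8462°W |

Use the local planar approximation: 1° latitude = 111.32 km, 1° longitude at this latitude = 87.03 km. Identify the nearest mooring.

Distances from 38.7793°N, 123.5263°W:
1: √((-0.2698·111.32)² + (0.1605·87.03)²) = √(902.049325 + 195.113824) = 33.1235 km
2: √((0.0120·111.32)² + (-0.5322·87.03)²) = √(1.784469 + 2145.298393) = 46.3366 km
3: √((0.5273·111.32)² + (-0.0177·87.03)²) = √(3445.576827 + 2.372928) = 58.7192 km
4: √((-0.5138·111.32)² + (0.5800·87.03)²) = √(3271.407125 + 2547.967911) = 76.2848 km
5: √((-0.7300·111.32)² + (-0.4863·87.03)²) = √(6603.772685 + 1791.210004) = 91.6241 km
6: √((-0.8887·111.32)² + (-0.6514·87.03)²) = √(9787.161520 + 3213.908258) = 114.0222 km
7: √((0.1986·111.32)² + (-0.6555·87.03)²) = √(488.770385 + 3254.493130) = 61.1822 km
8: √((-0.0483·111.32)² + (-0.0492·87.03)²) = √(28.909505 + 18.334462) = 6.8734 km
9: √((-0.3640·111.32)² + (-0.3716·87.03)²) = √(1641.909299 + 1045.898109) = 51.8441 km
10: √((-0.0092·111.32)² + (-0.3073·87.03)²) = √(1.048871 + 715.258599) = 26.7639 km
11: √((-0.7830·111.32)² + (0.6801·87.03)²) = √(7597.486192 + 3503.349914) = 105.3605 km
Minimum: 8 at 6.8734 km.

8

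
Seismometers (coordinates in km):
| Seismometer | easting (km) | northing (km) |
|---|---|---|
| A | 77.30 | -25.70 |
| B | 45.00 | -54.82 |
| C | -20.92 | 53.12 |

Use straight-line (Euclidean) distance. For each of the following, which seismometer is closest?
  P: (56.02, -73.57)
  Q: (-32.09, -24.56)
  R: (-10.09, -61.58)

P→B; Q→C; R→B

P at (56.02, -73.57):
  A: √((21.28)² + (47.87)²) = √(452.8384 + 2291.5369) = 52.39 km
  B: √((-11.02)² + (18.75)²) = √(121.4404 + 351.5625) = 21.75 km
  C: √((-76.94)² + (126.69)²) = √(5919.7636 + 16050.3561) = 148.22 km
  → nearest: B (21.75 km)
Q at (-32.09, -24.56):
  A: √((109.39)² + (-1.14)²) = √(11966.1721 + 1.2996) = 109.40 km
  B: √((77.09)² + (-30.26)²) = √(5942.8681 + 915.6676) = 82.82 km
  C: √((11.17)² + (77.68)²) = √(124.7689 + 6034.1824) = 78.48 km
  → nearest: C (78.48 km)
R at (-10.09, -61.58):
  A: √((87.39)² + (35.88)²) = √(7637.0121 + 1287.3744) = 94.47 km
  B: √((55.09)² + (6.76)²) = √(3034.9081 + 45.6976) = 55.50 km
  C: √((-10.83)² + (114.70)²) = √(117.2889 + 13156.0900) = 115.21 km
  → nearest: B (55.50 km)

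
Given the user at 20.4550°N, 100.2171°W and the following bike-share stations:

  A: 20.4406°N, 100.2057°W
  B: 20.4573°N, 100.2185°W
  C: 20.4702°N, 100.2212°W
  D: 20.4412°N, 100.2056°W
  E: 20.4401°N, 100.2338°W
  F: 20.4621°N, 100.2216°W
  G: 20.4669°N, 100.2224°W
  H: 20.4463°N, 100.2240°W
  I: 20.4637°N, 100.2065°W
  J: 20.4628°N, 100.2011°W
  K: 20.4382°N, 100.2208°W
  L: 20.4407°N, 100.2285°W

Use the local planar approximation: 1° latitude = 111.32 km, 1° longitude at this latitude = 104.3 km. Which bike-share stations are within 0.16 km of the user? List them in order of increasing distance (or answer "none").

Distances from 20.4550°N, 100.2171°W:
A: 1.9958 km
B: 0.2947 km
C: 1.7453 km
D: 1.9490 km
E: 2.4052 km
F: 0.9192 km
G: 1.4354 km
H: 1.2066 km
I: 1.4698 km
J: 1.8812 km
K: 1.9096 km
L: 1.9869 km
Threshold 0.16 km: none within range.

none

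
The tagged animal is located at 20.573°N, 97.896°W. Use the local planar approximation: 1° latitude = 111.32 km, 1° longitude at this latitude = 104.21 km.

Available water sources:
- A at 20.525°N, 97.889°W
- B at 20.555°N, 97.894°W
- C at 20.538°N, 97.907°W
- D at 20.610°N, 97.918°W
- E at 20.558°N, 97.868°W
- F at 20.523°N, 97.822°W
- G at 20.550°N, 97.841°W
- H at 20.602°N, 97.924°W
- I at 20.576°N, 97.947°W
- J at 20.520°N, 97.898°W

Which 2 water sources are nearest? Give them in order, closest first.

B, E

Distances from 20.573°N, 97.896°W:
A: √((-0.048·111.32)² + (0.007·104.21)²) = √(28.55150 + 0.53213) = 5.393 km
B: √((-0.018·111.32)² + (0.002·104.21)²) = √(4.01505 + 0.04344) = 2.015 km
C: √((-0.035·111.32)² + (-0.011·104.21)²) = √(15.18037 + 1.31403) = 4.061 km
D: √((0.037·111.32)² + (-0.022·104.21)²) = √(16.96484 + 5.25611) = 4.714 km
E: √((-0.015·111.32)² + (0.028·104.21)²) = √(2.78823 + 8.51402) = 3.362 km
F: √((-0.050·111.32)² + (0.074·104.21)²) = √(30.98036 + 59.46785) = 9.510 km
G: √((-0.023·111.32)² + (0.055·104.21)²) = √(6.55544 + 32.85067) = 6.277 km
H: √((0.029·111.32)² + (-0.028·104.21)²) = √(10.42179 + 8.51402) = 4.352 km
I: √((0.003·111.32)² + (-0.051·104.21)²) = √(0.11153 + 28.24614) = 5.325 km
J: √((-0.053·111.32)² + (-0.002·104.21)²) = √(34.80953 + 0.04344) = 5.904 km
Sorted: B (2.015 km) < E (3.362 km) < C (4.061 km) < H (4.352 km) < …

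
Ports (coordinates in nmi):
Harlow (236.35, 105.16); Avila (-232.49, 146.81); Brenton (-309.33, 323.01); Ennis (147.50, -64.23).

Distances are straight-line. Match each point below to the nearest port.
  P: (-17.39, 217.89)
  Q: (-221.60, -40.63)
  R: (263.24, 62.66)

P→Avila; Q→Avila; R→Harlow

P at (-17.39, 217.89):
  Harlow: √((253.74)² + (-112.73)²) = √(64383.9876 + 12708.0529) = 277.65 nmi
  Avila: √((-215.10)² + (-71.08)²) = √(46268.0100 + 5052.3664) = 226.54 nmi
  Brenton: √((-291.94)² + (105.12)²) = √(85228.9636 + 11050.2144) = 310.29 nmi
  Ennis: √((164.89)² + (-282.12)²) = √(27188.7121 + 79591.6944) = 326.77 nmi
  → nearest: Avila (226.54 nmi)
Q at (-221.60, -40.63):
  Harlow: √((457.95)² + (145.79)²) = √(209718.2025 + 21254.7241) = 480.60 nmi
  Avila: √((-10.89)² + (187.44)²) = √(118.5921 + 35133.7536) = 187.76 nmi
  Brenton: √((-87.73)² + (363.64)²) = √(7696.5529 + 132234.0496) = 374.07 nmi
  Ennis: √((369.10)² + (-23.60)²) = √(136234.8100 + 556.9600) = 369.85 nmi
  → nearest: Avila (187.76 nmi)
R at (263.24, 62.66):
  Harlow: √((-26.89)² + (42.50)²) = √(723.0721 + 1806.2500) = 50.29 nmi
  Avila: √((-495.73)² + (84.15)²) = √(245748.2329 + 7081.2225) = 502.82 nmi
  Brenton: √((-572.57)² + (260.35)²) = √(327836.4049 + 67782.1225) = 628.98 nmi
  Ennis: √((-115.74)² + (-126.89)²) = √(13395.7476 + 16101.0721) = 171.75 nmi
  → nearest: Harlow (50.29 nmi)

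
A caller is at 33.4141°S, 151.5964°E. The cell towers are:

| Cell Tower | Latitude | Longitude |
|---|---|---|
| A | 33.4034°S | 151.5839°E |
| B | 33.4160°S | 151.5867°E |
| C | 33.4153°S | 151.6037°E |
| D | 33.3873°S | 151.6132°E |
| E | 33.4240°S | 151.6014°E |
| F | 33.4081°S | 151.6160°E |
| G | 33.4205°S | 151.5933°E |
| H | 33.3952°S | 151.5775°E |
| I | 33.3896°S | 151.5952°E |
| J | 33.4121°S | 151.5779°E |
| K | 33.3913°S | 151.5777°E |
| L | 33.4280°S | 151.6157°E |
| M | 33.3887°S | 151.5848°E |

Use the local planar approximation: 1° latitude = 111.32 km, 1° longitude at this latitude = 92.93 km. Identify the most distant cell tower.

D

Distances from 33.4141°S, 151.5964°E:
A: √((0.0107·111.32)² + (-0.0125·92.93)²) = √(1.418776 + 1.349373) = 1.6638 km
B: √((-0.0019·111.32)² + (-0.0097·92.93)²) = √(0.044736 + 0.812560) = 0.9259 km
C: √((-0.0012·111.32)² + (0.0073·92.93)²) = √(0.017845 + 0.460212) = 0.6914 km
D: √((0.0268·111.32)² + (0.0168·92.93)²) = √(8.900532 + 2.437420) = 3.3672 km
E: √((-0.0099·111.32)² + (0.0050·92.93)²) = √(1.214554 + 0.215900) = 1.1960 km
F: √((0.0060·111.32)² + (0.0196·92.93)²) = √(0.446117 + 3.317600) = 1.9400 km
G: √((-0.0064·111.32)² + (-0.0031·92.93)²) = √(0.507582 + 0.082992) = 0.7685 km
H: √((0.0189·111.32)² + (-0.0189·92.93)²) = √(4.426597 + 3.084860) = 2.7407 km
I: √((0.0245·111.32)² + (-0.0012·92.93)²) = √(7.438383 + 0.012436) = 2.7296 km
J: √((0.0020·111.32)² + (-0.0185·92.93)²) = √(0.049569 + 2.955666) = 1.7336 km
K: √((0.0228·111.32)² + (-0.0187·92.93)²) = √(6.441931 + 3.019918) = 3.0760 km
L: √((-0.0139·111.32)² + (0.0193·92.93)²) = √(2.394286 + 3.216818) = 2.3688 km
M: √((0.0254·111.32)² + (-0.0116·92.93)²) = √(7.994915 + 1.162058) = 3.0260 km
Maximum: D at 3.3672 km.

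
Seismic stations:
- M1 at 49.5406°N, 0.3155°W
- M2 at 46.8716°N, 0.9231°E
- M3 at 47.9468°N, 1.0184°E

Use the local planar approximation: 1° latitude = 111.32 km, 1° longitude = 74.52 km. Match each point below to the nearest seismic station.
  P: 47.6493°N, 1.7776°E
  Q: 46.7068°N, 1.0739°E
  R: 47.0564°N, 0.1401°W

P→M3; Q→M2; R→M2

P at 47.6493°N, 1.7776°E:
  M1: 262.0228 km
  M2: 107.4699 km
  M3: 65.5559 km
  → nearest: M3 (65.5559 km)
Q at 46.7068°N, 1.0739°E:
  M1: 332.0155 km
  M2: 21.5138 km
  M3: 138.0987 km
  → nearest: M2 (21.5138 km)
R at 47.0564°N, 0.1401°W:
  M1: 276.8499 km
  M2: 81.8569 km
  M3: 131.4449 km
  → nearest: M2 (81.8569 km)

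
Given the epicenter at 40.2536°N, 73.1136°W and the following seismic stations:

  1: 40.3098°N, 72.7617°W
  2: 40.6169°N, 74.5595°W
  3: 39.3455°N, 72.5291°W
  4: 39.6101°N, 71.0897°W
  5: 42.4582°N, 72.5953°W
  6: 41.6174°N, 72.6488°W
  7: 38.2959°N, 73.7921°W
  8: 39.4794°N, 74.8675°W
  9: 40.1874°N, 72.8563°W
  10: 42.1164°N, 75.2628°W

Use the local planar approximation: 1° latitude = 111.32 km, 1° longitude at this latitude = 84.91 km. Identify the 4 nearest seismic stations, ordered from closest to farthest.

9, 1, 3, 2

Distances from 40.2536°N, 73.1136°W:
1: 30.5278 km
2: 129.2610 km
3: 112.6155 km
4: 186.1819 km
5: 249.3308 km
6: 156.8641 km
7: 225.4175 km
8: 172.0637 km
9: 23.0568 km
10: 276.2302 km
Sorted: 9 (23.0568 km) < 1 (30.5278 km) < 3 (112.6155 km) < 2 (129.2610 km) < 6 (156.8641 km) < 8 (172.0637 km) < …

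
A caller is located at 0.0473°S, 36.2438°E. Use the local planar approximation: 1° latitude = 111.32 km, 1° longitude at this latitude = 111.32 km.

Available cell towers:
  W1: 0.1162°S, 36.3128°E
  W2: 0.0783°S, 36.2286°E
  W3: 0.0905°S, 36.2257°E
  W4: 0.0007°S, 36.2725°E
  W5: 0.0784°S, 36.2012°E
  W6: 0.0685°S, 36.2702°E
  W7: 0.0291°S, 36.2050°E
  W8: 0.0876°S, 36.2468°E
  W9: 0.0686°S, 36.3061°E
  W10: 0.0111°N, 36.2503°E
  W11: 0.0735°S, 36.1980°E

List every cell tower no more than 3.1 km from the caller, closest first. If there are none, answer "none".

none

Distances from 0.0473°S, 36.2438°E:
W1: √((-0.0689·111.32)² + (0.0690·111.32)²) = √(58.828102 + 58.998990) = 10.8548 km
W2: √((-0.0310·111.32)² + (-0.0152·111.32)²) = √(11.908849 + 2.863081) = 3.8434 km
W3: √((-0.0432·111.32)² + (-0.0181·111.32)²) = √(23.126712 + 4.059790) = 5.2141 km
W4: √((0.0466·111.32)² + (0.0287·111.32)²) = √(26.910281 + 10.207284) = 6.0924 km
W5: √((-0.0311·111.32)² + (-0.0426·111.32)²) = √(11.985804 + 22.488764) = 5.8715 km
W6: √((-0.0212·111.32)² + (0.0264·111.32)²) = √(5.569524 + 8.636828) = 3.7691 km
W7: √((0.0182·111.32)² + (-0.0388·111.32)²) = √(4.104773 + 18.655627) = 4.7708 km
W8: √((-0.0403·111.32)² + (0.0030·111.32)²) = √(20.125955 + 0.111529) = 4.4986 km
W9: √((-0.0213·111.32)² + (0.0623·111.32)²) = √(5.622191 + 48.097498) = 7.3294 km
W10: √((0.0584·111.32)² + (0.0065·111.32)²) = √(42.264145 + 0.523568) = 6.5412 km
W11: √((-0.0262·111.32)² + (-0.0458·111.32)²) = √(8.506462 + 25.994254) = 5.8737 km
Threshold 3.1 km: none within range.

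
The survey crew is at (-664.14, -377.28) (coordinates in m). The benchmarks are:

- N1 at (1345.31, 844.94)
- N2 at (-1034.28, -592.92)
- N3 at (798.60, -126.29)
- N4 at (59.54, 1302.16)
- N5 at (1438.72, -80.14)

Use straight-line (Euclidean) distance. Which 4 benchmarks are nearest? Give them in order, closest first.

Distances from (-664.14, -377.28):
N1: √((2009.45)² + (1222.22)²) = √(4037889.3025 + 1493821.7284) = 2351.96 m
N2: √((-370.14)² + (-215.64)²) = √(137003.6196 + 46500.6096) = 428.37 m
N3: √((1462.74)² + (250.99)²) = √(2139608.3076 + 62995.9801) = 1484.12 m
N4: √((723.68)² + (1679.44)²) = √(523712.7424 + 2820518.7136) = 1828.72 m
N5: √((2102.86)² + (297.14)²) = √(4422020.1796 + 88292.1796) = 2123.75 m
Sorted: N2 (428.37 m) < N3 (1484.12 m) < N4 (1828.72 m) < N5 (2123.75 m) < N1 (2351.96 m)

N2, N3, N4, N5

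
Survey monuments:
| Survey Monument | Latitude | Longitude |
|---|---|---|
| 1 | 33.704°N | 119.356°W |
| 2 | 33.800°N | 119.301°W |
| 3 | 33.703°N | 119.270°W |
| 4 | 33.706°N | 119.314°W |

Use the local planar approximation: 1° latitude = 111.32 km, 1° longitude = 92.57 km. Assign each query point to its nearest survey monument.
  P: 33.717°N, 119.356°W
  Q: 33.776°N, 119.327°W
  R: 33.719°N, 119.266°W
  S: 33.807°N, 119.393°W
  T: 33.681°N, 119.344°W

P at 33.717°N, 119.356°W:
  1: 1.447 km
  2: 10.549 km
  3: 8.112 km
  4: 4.076 km
  → nearest: 1 (1.447 km)
Q at 33.776°N, 119.327°W:
  1: 8.453 km
  2: 3.596 km
  3: 9.689 km
  4: 7.885 km
  → nearest: 2 (3.596 km)
R at 33.719°N, 119.266°W:
  1: 8.497 km
  2: 9.581 km
  3: 1.819 km
  4: 4.673 km
  → nearest: 3 (1.819 km)
S at 33.807°N, 119.393°W:
  1: 11.967 km
  2: 8.552 km
  3: 16.238 km
  4: 13.412 km
  → nearest: 2 (8.552 km)
T at 33.681°N, 119.344°W:
  1: 2.791 km
  2: 13.832 km
  3: 7.275 km
  4: 3.932 km
  → nearest: 1 (2.791 km)

P→1; Q→2; R→3; S→2; T→1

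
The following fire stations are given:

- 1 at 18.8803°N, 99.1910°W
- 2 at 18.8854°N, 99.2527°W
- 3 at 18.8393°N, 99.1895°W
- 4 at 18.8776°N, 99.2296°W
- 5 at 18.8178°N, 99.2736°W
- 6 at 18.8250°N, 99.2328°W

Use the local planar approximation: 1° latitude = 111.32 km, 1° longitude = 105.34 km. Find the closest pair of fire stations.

Pairwise distances:
1–2: √((0.0051·111.32)² + (-0.0617·105.34)²) = √(0.322320 + 42.243214) = 6.5242 km
1–3: √((-0.0410·111.32)² + (0.0015·105.34)²) = √(20.831191 + 0.024967) = 4.5669 km
1–4: √((-0.0027·111.32)² + (-0.0386·105.34)²) = √(0.090339 + 16.533364) = 4.0772 km
1–5: √((-0.0625·111.32)² + (-0.0826·105.34)²) = √(48.406806 + 75.708863) = 11.1407 km
1–6: √((-0.0553·111.32)² + (-0.0418·105.34)²) = √(37.896287 + 19.388276) = 7.5687 km
2–3: √((-0.0461·111.32)² + (0.0632·105.34)²) = √(26.335905 + 44.322146) = 8.4058 km
2–4: √((-0.0078·111.32)² + (0.0231·105.34)²) = √(0.753938 + 5.921212) = 2.5836 km
2–5: √((-0.0676·111.32)² + (-0.0209·105.34)²) = √(56.629117 + 4.847069) = 7.8407 km
2–6: √((-0.0604·111.32)² + (0.0199·105.34)²) = √(45.208518 + 4.394331) = 7.0429 km
3–4: √((0.0383·111.32)² + (-0.0401·105.34)²) = √(18.177910 + 17.843308) = 6.0018 km
3–5: √((-0.0215·111.32)² + (-0.0841·105.34)²) = √(5.728268 + 78.483547) = 9.1767 km
3–6: √((-0.0143·111.32)² + (-0.0433·105.34)²) = √(2.534069 + 20.804746) = 4.8310 km
4–5: √((-0.0598·111.32)² + (-0.0440·105.34)²) = √(44.314797 + 21.482854) = 8.1116 km
4–6: √((-0.0526·111.32)² + (-0.0032·105.34)²) = √(34.286084 + 0.113628) = 5.8651 km
5–6: √((0.0072·111.32)² + (0.0408·105.34)²) = √(0.642409 + 18.471704) = 4.3720 km
Closest pair: 2–4 at 2.5836 km.

2 and 4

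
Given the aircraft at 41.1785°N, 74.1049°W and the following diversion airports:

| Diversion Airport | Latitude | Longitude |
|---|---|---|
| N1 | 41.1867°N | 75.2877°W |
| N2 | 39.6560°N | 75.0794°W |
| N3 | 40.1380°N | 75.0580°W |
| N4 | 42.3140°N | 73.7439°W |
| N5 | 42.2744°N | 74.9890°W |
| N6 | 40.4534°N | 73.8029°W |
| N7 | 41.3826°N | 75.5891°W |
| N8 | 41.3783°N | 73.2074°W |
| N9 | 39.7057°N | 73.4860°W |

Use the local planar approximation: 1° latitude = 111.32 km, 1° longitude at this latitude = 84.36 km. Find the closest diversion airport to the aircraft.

N8

Distances from 41.1785°N, 74.1049°W:
N1: √((0.0082·111.32)² + (-1.1828·84.36)²) = √(0.833248 + 9956.249557) = 99.7852 km
N2: √((-1.5225·111.32)² + (-0.9745·84.36)²) = √(28725.063534 + 6758.290086) = 188.3703 km
N3: √((-1.0405·111.32)² + (-0.9531·84.36)²) = √(13416.232146 + 6464.725385) = 140.9998 km
N4: √((1.1355·111.32)² + (0.3610·84.36)²) = √(15977.935823 + 927.443680) = 130.0207 km
N5: √((1.0959·111.32)² + (-0.8841·84.36)²) = √(14882.923491 + 5562.575559) = 142.9878 km
N6: √((-0.7251·111.32)² + (0.3020·84.36)²) = √(6515.416834 + 649.063262) = 84.6433 km
N7: √((0.2041·111.32)² + (-1.4842·84.36)²) = √(516.217121 + 15676.820895) = 127.2519 km
N8: √((0.1998·111.32)² + (0.8975·84.36)²) = √(494.694820 + 5732.473512) = 78.9124 km
N9: √((-1.4728·111.32)² + (0.6189·84.36)²) = √(26880.289783 + 2725.926286) = 172.0646 km
Minimum: N8 at 78.9124 km.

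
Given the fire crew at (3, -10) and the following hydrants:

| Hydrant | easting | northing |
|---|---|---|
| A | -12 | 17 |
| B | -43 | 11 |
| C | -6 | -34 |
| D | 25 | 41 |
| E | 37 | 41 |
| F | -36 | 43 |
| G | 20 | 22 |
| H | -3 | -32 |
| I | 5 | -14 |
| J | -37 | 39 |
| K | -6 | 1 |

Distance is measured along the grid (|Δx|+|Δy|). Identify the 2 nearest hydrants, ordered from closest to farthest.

I, K

Distances from (3, -10):
A: |-15| + |27| = 15 + 27 = 42
B: |-46| + |21| = 46 + 21 = 67
C: |-9| + |-24| = 9 + 24 = 33
D: |22| + |51| = 22 + 51 = 73
E: |34| + |51| = 34 + 51 = 85
F: |-39| + |53| = 39 + 53 = 92
G: |17| + |32| = 17 + 32 = 49
H: |-6| + |-22| = 6 + 22 = 28
I: |2| + |-4| = 2 + 4 = 6
J: |-40| + |49| = 40 + 49 = 89
K: |-9| + |11| = 9 + 11 = 20
Sorted: I (6) < K (20) < H (28) < C (33) < …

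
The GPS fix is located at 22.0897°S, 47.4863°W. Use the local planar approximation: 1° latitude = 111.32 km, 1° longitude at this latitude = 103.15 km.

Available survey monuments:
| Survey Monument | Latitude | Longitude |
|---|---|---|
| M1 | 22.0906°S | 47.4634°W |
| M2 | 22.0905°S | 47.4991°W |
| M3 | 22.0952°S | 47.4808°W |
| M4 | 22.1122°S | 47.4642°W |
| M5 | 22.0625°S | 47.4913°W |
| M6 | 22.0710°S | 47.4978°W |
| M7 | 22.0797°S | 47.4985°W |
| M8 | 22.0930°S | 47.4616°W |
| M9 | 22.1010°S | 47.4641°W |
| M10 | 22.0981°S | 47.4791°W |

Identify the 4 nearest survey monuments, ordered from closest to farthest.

M3, M10, M2, M7

Distances from 22.0897°S, 47.4863°W:
M1: 2.3643 km
M2: 1.3233 km
M3: 0.8347 km
M4: 3.3868 km
M5: 3.0715 km
M6: 2.3959 km
M7: 1.6801 km
M8: 2.5742 km
M9: 2.6127 km
M10: 1.1941 km
Sorted: M3 (0.8347 km) < M10 (1.1941 km) < M2 (1.3233 km) < M7 (1.6801 km) < M1 (2.3643 km) < M6 (2.3959 km) < …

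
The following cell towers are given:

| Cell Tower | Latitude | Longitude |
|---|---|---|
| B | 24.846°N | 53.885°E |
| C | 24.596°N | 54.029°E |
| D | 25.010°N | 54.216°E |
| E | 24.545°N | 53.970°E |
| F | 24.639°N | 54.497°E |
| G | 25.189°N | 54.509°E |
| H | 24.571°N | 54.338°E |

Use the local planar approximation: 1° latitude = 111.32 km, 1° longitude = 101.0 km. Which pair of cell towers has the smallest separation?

C and E

Pairwise distances:
C–E: 8.231 km
F–H: 17.754 km
C–H: 31.333 km
B–C: 31.401 km
B–E: 34.590 km
D–G: 35.676 km
E–H: 37.281 km
B–D: 38.091 km
C–F: 47.510 km
C–D: 49.806 km
D–F: 50.111 km
D–H: 50.399 km
E–F: 54.246 km
B–H: 55.050 km
D–E: 57.418 km
F–G: 61.238 km
B–F: 65.968 km
G–H: 70.931 km
B–G: 73.688 km
C–G: 81.902 km
E–G: 90.017 km
Closest pair: C–E at 8.231 km.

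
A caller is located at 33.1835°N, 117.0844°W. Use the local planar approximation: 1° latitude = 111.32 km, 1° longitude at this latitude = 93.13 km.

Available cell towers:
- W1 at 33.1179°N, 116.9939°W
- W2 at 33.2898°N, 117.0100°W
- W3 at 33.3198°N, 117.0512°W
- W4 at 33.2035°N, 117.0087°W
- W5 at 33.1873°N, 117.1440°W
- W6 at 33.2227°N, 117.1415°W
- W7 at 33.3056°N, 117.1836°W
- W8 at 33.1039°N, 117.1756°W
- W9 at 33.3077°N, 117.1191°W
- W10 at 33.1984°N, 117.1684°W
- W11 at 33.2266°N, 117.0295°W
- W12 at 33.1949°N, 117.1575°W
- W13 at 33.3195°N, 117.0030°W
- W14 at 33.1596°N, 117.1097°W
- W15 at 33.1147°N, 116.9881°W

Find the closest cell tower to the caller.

W14

Distances from 33.1835°N, 117.0844°W:
W1: 11.1518 km
W2: 13.7126 km
W3: 15.4847 km
W4: 7.3931 km
W5: 5.5666 km
W6: 6.8790 km
W7: 16.4346 km
W8: 12.2743 km
W9: 14.1986 km
W10: 7.9968 km
W11: 7.0115 km
W12: 6.9251 km
W13: 16.9314 km
W14: 3.5539 km
W15: 11.7936 km
Minimum: W14 at 3.5539 km.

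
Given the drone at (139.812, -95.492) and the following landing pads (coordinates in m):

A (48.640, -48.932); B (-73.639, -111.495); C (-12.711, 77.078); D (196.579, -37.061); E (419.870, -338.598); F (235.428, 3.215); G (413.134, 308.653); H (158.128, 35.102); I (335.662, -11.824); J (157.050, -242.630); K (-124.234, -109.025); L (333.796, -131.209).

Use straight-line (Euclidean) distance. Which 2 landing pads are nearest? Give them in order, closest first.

Distances from (139.812, -95.492):
A: 102.373 m
B: 214.050 m
C: 230.312 m
D: 81.466 m
E: 370.854 m
F: 137.424 m
G: 487.891 m
H: 131.872 m
I: 212.973 m
J: 148.144 m
K: 264.393 m
L: 197.245 m
Sorted: D (81.466 m) < A (102.373 m) < H (131.872 m) < F (137.424 m) < …

D, A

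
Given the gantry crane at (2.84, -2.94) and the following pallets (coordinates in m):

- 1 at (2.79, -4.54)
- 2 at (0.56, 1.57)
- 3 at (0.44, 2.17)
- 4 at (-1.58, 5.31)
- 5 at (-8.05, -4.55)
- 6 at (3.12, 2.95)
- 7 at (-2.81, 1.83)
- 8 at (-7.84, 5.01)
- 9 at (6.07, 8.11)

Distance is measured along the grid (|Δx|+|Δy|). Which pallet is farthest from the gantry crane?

Distances from (2.84, -2.94):
1: |-0.05| + |-1.60| = 0.05 + 1.60 = 1.65 m
2: |-2.28| + |4.51| = 2.28 + 4.51 = 6.79 m
3: |-2.40| + |5.11| = 2.40 + 5.11 = 7.51 m
4: |-4.42| + |8.25| = 4.42 + 8.25 = 12.67 m
5: |-10.89| + |-1.61| = 10.89 + 1.61 = 12.50 m
6: |0.28| + |5.89| = 0.28 + 5.89 = 6.17 m
7: |-5.65| + |4.77| = 5.65 + 4.77 = 10.42 m
8: |-10.68| + |7.95| = 10.68 + 7.95 = 18.63 m
9: |3.23| + |11.05| = 3.23 + 11.05 = 14.28 m
Maximum: 8 at 18.63 m.

8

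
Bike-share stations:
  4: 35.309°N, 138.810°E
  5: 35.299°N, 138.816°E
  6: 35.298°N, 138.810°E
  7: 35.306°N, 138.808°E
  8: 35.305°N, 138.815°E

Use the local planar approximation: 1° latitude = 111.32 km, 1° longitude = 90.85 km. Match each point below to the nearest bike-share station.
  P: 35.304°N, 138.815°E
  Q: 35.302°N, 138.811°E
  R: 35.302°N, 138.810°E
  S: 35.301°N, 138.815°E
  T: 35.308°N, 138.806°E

P at 35.304°N, 138.815°E:
  4: 0.718433 km
  5: 0.563966 km
  6: 0.807750 km
  7: 0.673796 km
  8: 0.111320 km
  → nearest: 8 (0.111320 km)
Q at 35.302°N, 138.811°E:
  4: 0.784518 km
  5: 0.563802 km
  6: 0.454454 km
  7: 0.522071 km
  8: 0.493547 km
  → nearest: 6 (0.454454 km)
R at 35.302°N, 138.810°E:
  4: 0.779240 km
  5: 0.639268 km
  6: 0.445280 km
  7: 0.480925 km
  8: 0.563802 km
  → nearest: 6 (0.445280 km)
S at 35.301°N, 138.815°E:
  4: 0.999720 km
  5: 0.240463 km
  6: 0.563802 km
  7: 0.845125 km
  8: 0.445280 km
  → nearest: 5 (0.240463 km)
T at 35.308°N, 138.806°E:
  4: 0.380068 km
  5: 1.352455 km
  6: 1.171014 km
  7: 0.287373 km
  8: 0.883222 km
  → nearest: 7 (0.287373 km)

P→8; Q→6; R→6; S→5; T→7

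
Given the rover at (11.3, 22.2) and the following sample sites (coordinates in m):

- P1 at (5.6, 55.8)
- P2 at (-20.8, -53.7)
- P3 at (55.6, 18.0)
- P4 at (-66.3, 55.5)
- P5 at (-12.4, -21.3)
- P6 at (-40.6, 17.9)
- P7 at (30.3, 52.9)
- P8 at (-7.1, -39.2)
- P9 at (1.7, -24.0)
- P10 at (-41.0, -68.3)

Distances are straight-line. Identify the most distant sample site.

Distances from (11.3, 22.2):
P1: 34.1 m
P2: 82.4 m
P3: 44.5 m
P4: 84.4 m
P5: 49.5 m
P6: 52.1 m
P7: 36.1 m
P8: 64.1 m
P9: 47.2 m
P10: 104.5 m
Maximum: P10 at 104.5 m.

P10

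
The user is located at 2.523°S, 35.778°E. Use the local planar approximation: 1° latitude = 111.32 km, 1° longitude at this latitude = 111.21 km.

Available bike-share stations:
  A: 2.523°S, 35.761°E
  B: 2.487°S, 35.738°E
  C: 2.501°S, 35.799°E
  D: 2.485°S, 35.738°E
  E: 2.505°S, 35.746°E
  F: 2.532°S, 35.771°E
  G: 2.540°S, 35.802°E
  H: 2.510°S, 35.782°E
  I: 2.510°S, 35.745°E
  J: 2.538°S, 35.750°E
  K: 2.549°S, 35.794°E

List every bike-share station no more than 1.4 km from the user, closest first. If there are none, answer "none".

F

Distances from 2.523°S, 35.778°E:
A: √((0.000·111.32)² + (-0.017·111.21)²) = √(0.00000 + 3.57425) = 1.891 km
B: √((0.036·111.32)² + (-0.040·111.21)²) = √(16.06022 + 19.78826) = 5.987 km
C: √((0.022·111.32)² + (0.021·111.21)²) = √(5.99780 + 5.45414) = 3.384 km
D: √((0.038·111.32)² + (-0.040·111.21)²) = √(17.89425 + 19.78826) = 6.139 km
E: √((0.018·111.32)² + (-0.032·111.21)²) = √(4.01505 + 12.66449) = 4.084 km
F: √((-0.009·111.32)² + (-0.007·111.21)²) = √(1.00376 + 0.60602) = 1.269 km
G: √((-0.017·111.32)² + (0.024·111.21)²) = √(3.58133 + 7.12377) = 3.272 km
H: √((0.013·111.32)² + (0.004·111.21)²) = √(2.09427 + 0.19788) = 1.514 km
I: √((0.013·111.32)² + (-0.033·111.21)²) = √(2.09427 + 13.46839) = 3.945 km
J: √((-0.015·111.32)² + (-0.028·111.21)²) = √(2.78823 + 9.69625) = 3.533 km
K: √((-0.026·111.32)² + (0.016·111.21)²) = √(8.37709 + 3.16612) = 3.398 km
Threshold 1.4 km: F (1.269 km) is within range.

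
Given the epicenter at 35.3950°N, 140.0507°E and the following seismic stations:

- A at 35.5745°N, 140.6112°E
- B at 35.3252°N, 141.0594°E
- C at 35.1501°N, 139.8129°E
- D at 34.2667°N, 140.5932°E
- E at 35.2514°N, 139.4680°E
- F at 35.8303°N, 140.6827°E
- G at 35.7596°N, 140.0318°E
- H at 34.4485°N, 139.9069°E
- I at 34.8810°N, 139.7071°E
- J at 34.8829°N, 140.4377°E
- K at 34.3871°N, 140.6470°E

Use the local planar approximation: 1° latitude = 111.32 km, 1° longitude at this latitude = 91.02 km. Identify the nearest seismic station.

Distances from 35.3950°N, 140.0507°E:
A: 54.7904 km
B: 92.1401 km
C: 34.8097 km
D: 134.9599 km
E: 55.3940 km
F: 75.2145 km
G: 40.6237 km
H: 106.1742 km
I: 65.2077 km
J: 67.0118 km
K: 124.6375 km
Minimum: C at 34.8097 km.

C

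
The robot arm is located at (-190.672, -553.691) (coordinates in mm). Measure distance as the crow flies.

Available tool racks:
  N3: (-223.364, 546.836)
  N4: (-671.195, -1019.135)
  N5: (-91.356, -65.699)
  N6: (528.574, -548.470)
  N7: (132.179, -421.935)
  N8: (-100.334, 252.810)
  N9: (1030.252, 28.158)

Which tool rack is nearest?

Distances from (-190.672, -553.691):
N3: 1101.012 mm
N4: 668.985 mm
N5: 497.996 mm
N6: 719.265 mm
N7: 348.701 mm
N8: 811.545 mm
N9: 1352.481 mm
Minimum: N7 at 348.701 mm.

N7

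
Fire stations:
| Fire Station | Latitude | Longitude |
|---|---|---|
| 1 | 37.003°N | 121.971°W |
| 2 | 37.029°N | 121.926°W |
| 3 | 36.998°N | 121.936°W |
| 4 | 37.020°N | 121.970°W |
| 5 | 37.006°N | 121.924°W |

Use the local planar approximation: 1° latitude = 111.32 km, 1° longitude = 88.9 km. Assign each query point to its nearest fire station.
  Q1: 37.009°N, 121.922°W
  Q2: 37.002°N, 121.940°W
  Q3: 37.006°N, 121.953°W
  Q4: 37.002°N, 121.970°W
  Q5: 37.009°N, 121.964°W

Q1 at 37.009°N, 121.922°W:
  1: 4.407 km
  2: 2.255 km
  3: 1.746 km
  4: 4.439 km
  5: 0.378 km
  → nearest: 5 (0.378 km)
Q2 at 37.002°N, 121.940°W:
  1: 2.758 km
  2: 3.253 km
  3: 0.570 km
  4: 3.336 km
  5: 1.490 km
  → nearest: 3 (0.570 km)
Q3 at 37.006°N, 121.953°W:
  1: 1.635 km
  2: 3.510 km
  3: 1.754 km
  4: 2.171 km
  5: 2.578 km
  → nearest: 1 (1.635 km)
Q4 at 37.002°N, 121.970°W:
  1: 0.142 km
  2: 4.933 km
  3: 3.055 km
  4: 2.004 km
  5: 4.114 km
  → nearest: 1 (0.142 km)
Q5 at 37.009°N, 121.964°W:
  1: 0.913 km
  2: 4.046 km
  3: 2.774 km
  4: 1.336 km
  5: 3.572 km
  → nearest: 1 (0.913 km)

Q1→5; Q2→3; Q3→1; Q4→1; Q5→1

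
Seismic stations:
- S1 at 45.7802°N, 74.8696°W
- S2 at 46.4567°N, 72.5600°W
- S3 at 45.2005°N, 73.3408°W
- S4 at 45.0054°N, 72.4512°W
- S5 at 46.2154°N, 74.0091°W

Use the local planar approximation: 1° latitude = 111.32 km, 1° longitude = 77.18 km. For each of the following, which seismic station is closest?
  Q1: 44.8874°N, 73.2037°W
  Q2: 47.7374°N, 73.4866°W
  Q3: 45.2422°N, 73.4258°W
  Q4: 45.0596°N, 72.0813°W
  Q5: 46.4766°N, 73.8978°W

Q1→S3; Q2→S2; Q3→S3; Q4→S4; Q5→S5

Q1 at 44.8874°N, 73.2037°W:
  S1: √((0.8928·111.32)² + (-1.6659·77.18)²) = √(9877.675587 + 16531.315134) = 162.5084 km
  S2: √((1.5693·111.32)² + (0.6437·77.18)²) = √(30518.159945 + 2468.178510) = 181.6214 km
  S3: √((0.3131·111.32)² + (-0.1371·77.18)²) = √(1214.821671 + 111.965560) = 36.4251 km
  S4: √((0.1180·111.32)² + (0.7525·77.18)²) = √(172.548191 + 3373.048276) = 59.5449 km
  S5: √((1.3280·111.32)² + (-0.8054·77.18)²) = √(21854.584062 + 3863.961576) = 160.3700 km
  → nearest: S3 (36.4251 km)
Q2 at 47.7374°N, 73.4866°W:
  S1: √((-1.9572·111.32)² + (-1.3830·77.18)²) = √(47469.735243 + 11393.414791) = 242.6173 km
  S2: √((-1.2807·111.32)² + (0.9266·77.18)²) = √(20325.498899 + 5114.393509) = 159.4989 km
  S3: √((-2.5369·111.32)² + (0.1458·77.18)²) = √(79754.113538 + 126.626498) = 282.6318 km
  S4: √((-2.7320·111.32)² + (1.0354·77.18)²) = √(92492.769857 + 6385.955234) = 314.4499 km
  S5: √((-1.5220·111.32)² + (-0.5225·77.18)²) = √(28706.199595 + 1626.230635) = 174.1621 km
  → nearest: S2 (159.4989 km)
Q3 at 45.2422°N, 73.4258°W:
  S1: √((0.5380·111.32)² + (-1.4438·77.18)²) = √(3586.831265 + 12417.198490) = 126.5070 km
  S2: √((1.2145·111.32)² + (0.8658·77.18)²) = √(18278.537059 + 4465.239022) = 150.8104 km
  S3: √((-0.0417·111.32)² + (0.0850·77.18)²) = √(21.548572 + 43.037536) = 8.0365 km
  S4: √((-0.2368·111.32)² + (0.9746·77.18)²) = √(694.879967 + 5657.992436) = 79.7049 km
  S5: √((0.9732·111.32)² + (-0.5833·77.18)²) = √(11736.824100 + 2026.718825) = 117.3181 km
  → nearest: S3 (8.0365 km)
Q4 at 45.0596°N, 72.0813°W:
  S1: √((0.7206·111.32)² + (-2.7883·77.18)²) = √(6434.797892 + 46311.467819) = 229.6656 km
  S2: √((1.3971·111.32)² + (-0.4787·77.18)²) = √(24188.079126 + 1365.011793) = 159.8533 km
  S3: √((0.1409·111.32)² + (-1.2595·77.18)²) = √(246.018849 + 9449.436091) = 98.4655 km
  S4: √((-0.0542·111.32)² + (-0.3699·77.18)²) = √(36.403653 + 815.038663) = 29.1795 km
  S5: √((1.1558·111.32)² + (-1.9278·77.18)²) = √(16554.336375 + 22137.751104) = 196.7030 km
  → nearest: S4 (29.1795 km)
Q5 at 46.4766°N, 73.8978°W:
  S1: √((-0.6964·111.32)² + (-0.9718·77.18)²) = √(6009.853980 + 5625.528612) = 107.8674 km
  S2: √((-0.0199·111.32)² + (1.3378·77.18)²) = √(4.907412 + 10660.852428) = 103.2752 km
  S3: √((-1.2761·111.32)² + (0.5570·77.18)²) = √(20179.751443 + 1848.076475) = 148.4177 km
  S4: √((-1.4712·111.32)² + (1.4466·77.18)²) = √(26821.917835 + 12465.407202) = 198.2103 km
  S5: √((-0.2612·111.32)² + (-0.1113·77.18)²) = √(845.459368 + 73.790402) = 30.3191 km
  → nearest: S5 (30.3191 km)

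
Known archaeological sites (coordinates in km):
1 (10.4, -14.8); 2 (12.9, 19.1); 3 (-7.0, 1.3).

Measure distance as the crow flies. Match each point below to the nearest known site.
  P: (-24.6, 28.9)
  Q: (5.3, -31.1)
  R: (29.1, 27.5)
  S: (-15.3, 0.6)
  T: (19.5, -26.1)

P at (-24.6, 28.9):
  1: 56.0 km
  2: 38.8 km
  3: 32.7 km
  → nearest: 3 (32.7 km)
Q at (5.3, -31.1):
  1: 17.1 km
  2: 50.8 km
  3: 34.7 km
  → nearest: 1 (17.1 km)
R at (29.1, 27.5):
  1: 46.2 km
  2: 18.2 km
  3: 44.6 km
  → nearest: 2 (18.2 km)
S at (-15.3, 0.6):
  1: 30.0 km
  2: 33.7 km
  3: 8.3 km
  → nearest: 3 (8.3 km)
T at (19.5, -26.1):
  1: 14.5 km
  2: 45.7 km
  3: 38.1 km
  → nearest: 1 (14.5 km)

P→3; Q→1; R→2; S→3; T→1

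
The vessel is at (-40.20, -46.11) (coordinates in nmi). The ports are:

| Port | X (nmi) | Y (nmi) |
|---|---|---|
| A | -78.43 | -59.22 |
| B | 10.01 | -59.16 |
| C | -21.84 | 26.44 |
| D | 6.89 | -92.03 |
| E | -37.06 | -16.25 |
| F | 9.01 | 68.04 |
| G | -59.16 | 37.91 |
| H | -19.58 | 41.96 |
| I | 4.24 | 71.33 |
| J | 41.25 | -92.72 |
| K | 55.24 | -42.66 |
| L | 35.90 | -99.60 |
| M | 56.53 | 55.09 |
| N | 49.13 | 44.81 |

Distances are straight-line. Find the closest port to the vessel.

E

Distances from (-40.20, -46.11):
A: √((-38.23)² + (-13.11)²) = √(1461.5329 + 171.8721) = 40.42 nmi
B: √((50.21)² + (-13.05)²) = √(2521.0441 + 170.3025) = 51.88 nmi
C: √((18.36)² + (72.55)²) = √(337.0896 + 5263.5025) = 74.84 nmi
D: √((47.09)² + (-45.92)²) = √(2217.4681 + 2108.6464) = 65.77 nmi
E: √((3.14)² + (29.86)²) = √(9.8596 + 891.6196) = 30.02 nmi
F: √((49.21)² + (114.15)²) = √(2421.6241 + 13030.2225) = 124.31 nmi
G: √((-18.96)² + (84.02)²) = √(359.4816 + 7059.3604) = 86.13 nmi
H: √((20.62)² + (88.07)²) = √(425.1844 + 7756.3249) = 90.45 nmi
I: √((44.44)² + (117.44)²) = √(1974.9136 + 13792.1536) = 125.57 nmi
J: √((81.45)² + (-46.61)²) = √(6634.1025 + 2172.4921) = 93.84 nmi
K: √((95.44)² + (3.45)²) = √(9108.7936 + 11.9025) = 95.50 nmi
L: √((76.10)² + (-53.49)²) = √(5791.2100 + 2861.1801) = 93.02 nmi
M: √((96.73)² + (101.20)²) = √(9356.6929 + 10241.4400) = 139.99 nmi
N: √((89.33)² + (90.92)²) = √(7979.8489 + 8266.4464) = 127.46 nmi
Minimum: E at 30.02 nmi.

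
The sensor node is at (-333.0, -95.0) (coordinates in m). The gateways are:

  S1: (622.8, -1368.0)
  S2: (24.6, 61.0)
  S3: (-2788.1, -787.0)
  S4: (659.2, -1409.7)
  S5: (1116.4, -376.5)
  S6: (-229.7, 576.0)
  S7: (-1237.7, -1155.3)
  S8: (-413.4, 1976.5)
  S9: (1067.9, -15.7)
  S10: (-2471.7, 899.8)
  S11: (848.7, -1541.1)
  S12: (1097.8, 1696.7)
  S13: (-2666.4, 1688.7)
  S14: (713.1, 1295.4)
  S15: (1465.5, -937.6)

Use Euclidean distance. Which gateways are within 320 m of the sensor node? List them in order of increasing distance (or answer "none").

Distances from (-333.0, -95.0):
S1: √((955.8)² + (-1273.0)²) = √(913553.640 + 1620529.000) = 1591.9 m
S2: √((357.6)² + (156.0)²) = √(127877.760 + 24336.000) = 390.1 m
S3: √((-2455.1)² + (-692.0)²) = √(6027516.010 + 478864.000) = 2550.8 m
S4: √((992.2)² + (-1314.7)²) = √(984460.840 + 1728436.090) = 1647.1 m
S5: √((1449.4)² + (-281.5)²) = √(2100760.360 + 79242.250) = 1476.5 m
S6: √((103.3)² + (671.0)²) = √(10670.890 + 450241.000) = 678.9 m
S7: √((-904.7)² + (-1060.3)²) = √(818482.090 + 1124236.090) = 1393.8 m
S8: √((-80.4)² + (2071.5)²) = √(6464.160 + 4291112.250) = 2073.1 m
S9: √((1400.9)² + (79.3)²) = √(1962520.810 + 6288.490) = 1403.1 m
S10: √((-2138.7)² + (994.8)²) = √(4574037.690 + 989627.040) = 2358.7 m
S11: √((1181.7)² + (-1446.1)²) = √(1396414.890 + 2091205.210) = 1867.5 m
S12: √((1430.8)² + (1791.7)²) = √(2047188.640 + 3210188.890) = 2292.9 m
S13: √((-2333.4)² + (1783.7)²) = √(5444755.560 + 3181585.690) = 2937.1 m
S14: √((1046.1)² + (1390.4)²) = √(1094325.210 + 1933212.160) = 1740.0 m
S15: √((1798.5)² + (-842.6)²) = √(3234602.250 + 709974.760) = 1986.1 m
Threshold 320 m: none within range.

none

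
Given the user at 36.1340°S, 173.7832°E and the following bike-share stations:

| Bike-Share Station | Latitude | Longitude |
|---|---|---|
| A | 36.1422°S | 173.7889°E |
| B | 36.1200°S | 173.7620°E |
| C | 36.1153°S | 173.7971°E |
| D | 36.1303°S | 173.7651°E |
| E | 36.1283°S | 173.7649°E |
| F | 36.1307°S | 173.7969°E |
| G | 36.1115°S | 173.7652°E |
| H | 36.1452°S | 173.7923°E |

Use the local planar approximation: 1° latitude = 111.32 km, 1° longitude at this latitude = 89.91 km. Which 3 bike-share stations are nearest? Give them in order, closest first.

A, F, H

Distances from 36.1340°S, 173.7832°E:
A: √((-0.0082·111.32)² + (0.0057·89.91)²) = √(0.833248 + 0.262643) = 1.0468 km
B: √((0.0140·111.32)² + (-0.0212·89.91)²) = √(2.428860 + 3.633187) = 2.4621 km
C: √((0.0187·111.32)² + (0.0139·89.91)²) = √(4.333408 + 1.561873) = 2.4280 km
D: √((0.0037·111.32)² + (-0.0181·89.91)²) = √(0.169648 + 2.648336) = 1.6787 km
E: √((0.0057·111.32)² + (-0.0183·89.91)²) = √(0.402621 + 2.707186) = 1.7635 km
F: √((0.0033·111.32)² + (0.0137·89.91)²) = √(0.134950 + 1.517250) = 1.2854 km
G: √((0.0225·111.32)² + (-0.0180·89.91)²) = √(6.273522 + 2.619154) = 2.9821 km
H: √((-0.0112·111.32)² + (0.0091·89.91)²) = √(1.554470 + 0.669420) = 1.4913 km
Sorted: A (1.0468 km) < F (1.2854 km) < H (1.4913 km) < D (1.6787 km) < E (1.7635 km) < …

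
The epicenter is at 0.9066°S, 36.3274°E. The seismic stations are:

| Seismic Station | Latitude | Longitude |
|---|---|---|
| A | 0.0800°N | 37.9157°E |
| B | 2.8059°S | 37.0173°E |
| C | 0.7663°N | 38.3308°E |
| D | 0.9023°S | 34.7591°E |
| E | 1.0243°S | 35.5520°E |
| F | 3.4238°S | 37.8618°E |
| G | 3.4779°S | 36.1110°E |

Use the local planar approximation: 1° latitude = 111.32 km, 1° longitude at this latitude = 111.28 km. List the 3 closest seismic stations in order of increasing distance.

Distances from 0.9066°S, 36.3274°E:
A: 208.0899 km
B: 224.9369 km
C: 290.4860 km
D: 174.5211 km
E: 87.2756 km
F: 328.1390 km
G: 287.2483 km
Sorted: E (87.2756 km) < D (174.5211 km) < A (208.0899 km) < B (224.9369 km) < G (287.2483 km) < …

E, D, A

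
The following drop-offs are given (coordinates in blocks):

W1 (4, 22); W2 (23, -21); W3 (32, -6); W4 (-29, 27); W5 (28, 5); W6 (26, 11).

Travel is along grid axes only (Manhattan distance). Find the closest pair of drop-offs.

W5 and W6

Pairwise distances:
W1–W2: |19| + |-43| = 19 + 43 = 62 blocks
W1–W3: |28| + |-28| = 28 + 28 = 56 blocks
W1–W4: |-33| + |5| = 33 + 5 = 38 blocks
W1–W5: |24| + |-17| = 24 + 17 = 41 blocks
W1–W6: |22| + |-11| = 22 + 11 = 33 blocks
W2–W3: |9| + |15| = 9 + 15 = 24 blocks
W2–W4: |-52| + |48| = 52 + 48 = 100 blocks
W2–W5: |5| + |26| = 5 + 26 = 31 blocks
W2–W6: |3| + |32| = 3 + 32 = 35 blocks
W3–W4: |-61| + |33| = 61 + 33 = 94 blocks
W3–W5: |-4| + |11| = 4 + 11 = 15 blocks
W3–W6: |-6| + |17| = 6 + 17 = 23 blocks
W4–W5: |57| + |-22| = 57 + 22 = 79 blocks
W4–W6: |55| + |-16| = 55 + 16 = 71 blocks
W5–W6: |-2| + |6| = 2 + 6 = 8 blocks
Closest pair: W5–W6 at 8 blocks.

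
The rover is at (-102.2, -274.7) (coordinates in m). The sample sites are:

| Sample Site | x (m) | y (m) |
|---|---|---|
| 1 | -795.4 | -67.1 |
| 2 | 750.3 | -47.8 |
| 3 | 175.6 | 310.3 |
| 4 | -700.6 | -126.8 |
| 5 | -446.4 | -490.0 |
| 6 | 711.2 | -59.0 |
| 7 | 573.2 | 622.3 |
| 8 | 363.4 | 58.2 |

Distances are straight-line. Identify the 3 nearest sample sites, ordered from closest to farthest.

5, 8, 4

Distances from (-102.2, -274.7):
1: √((-693.2)² + (207.6)²) = √(480526.240 + 43097.760) = 723.6 m
2: √((852.5)² + (226.9)²) = √(726756.250 + 51483.610) = 882.2 m
3: √((277.8)² + (585.0)²) = √(77172.840 + 342225.000) = 647.6 m
4: √((-598.4)² + (147.9)²) = √(358082.560 + 21874.410) = 616.4 m
5: √((-344.2)² + (-215.3)²) = √(118473.640 + 46354.090) = 406.0 m
6: √((813.4)² + (215.7)²) = √(661619.560 + 46526.490) = 841.5 m
7: √((675.4)² + (897.0)²) = √(456165.160 + 804609.000) = 1122.8 m
8: √((465.6)² + (332.9)²) = √(216783.360 + 110822.410) = 572.4 m
Sorted: 5 (406.0 m) < 8 (572.4 m) < 4 (616.4 m) < 3 (647.6 m) < 1 (723.6 m) < …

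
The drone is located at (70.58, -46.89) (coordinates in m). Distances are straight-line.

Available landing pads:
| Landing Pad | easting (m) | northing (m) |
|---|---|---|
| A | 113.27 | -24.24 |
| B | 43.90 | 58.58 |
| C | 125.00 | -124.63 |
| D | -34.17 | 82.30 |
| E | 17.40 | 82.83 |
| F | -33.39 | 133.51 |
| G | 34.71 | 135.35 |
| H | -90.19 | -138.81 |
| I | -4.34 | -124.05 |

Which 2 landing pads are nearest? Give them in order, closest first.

A, C

Distances from (70.58, -46.89):
A: 48.33 m
B: 108.79 m
C: 94.89 m
D: 166.32 m
E: 140.20 m
F: 208.22 m
G: 185.74 m
H: 185.19 m
I: 107.55 m
Sorted: A (48.33 m) < C (94.89 m) < I (107.55 m) < B (108.79 m) < …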